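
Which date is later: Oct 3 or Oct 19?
Oct 19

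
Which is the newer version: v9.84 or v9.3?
v9.84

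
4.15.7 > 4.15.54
False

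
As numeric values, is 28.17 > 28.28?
False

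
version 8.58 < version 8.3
False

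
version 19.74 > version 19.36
True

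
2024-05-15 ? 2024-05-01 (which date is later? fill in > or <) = >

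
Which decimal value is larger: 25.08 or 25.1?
25.1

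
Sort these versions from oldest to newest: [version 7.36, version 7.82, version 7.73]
[version 7.36, version 7.73, version 7.82]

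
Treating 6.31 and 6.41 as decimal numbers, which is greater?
6.41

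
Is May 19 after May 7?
Yes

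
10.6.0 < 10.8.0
True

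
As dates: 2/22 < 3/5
True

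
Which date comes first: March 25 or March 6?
March 6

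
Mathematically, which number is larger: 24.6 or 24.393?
24.6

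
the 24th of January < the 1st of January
False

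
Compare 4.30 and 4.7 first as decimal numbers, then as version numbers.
As decimals: 4.30 < 4.7. As versions: v4.30 > v4.7 (minor version 30 > 7).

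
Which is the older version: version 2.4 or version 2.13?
version 2.4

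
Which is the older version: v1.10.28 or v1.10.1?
v1.10.1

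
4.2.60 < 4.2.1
False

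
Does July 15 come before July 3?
No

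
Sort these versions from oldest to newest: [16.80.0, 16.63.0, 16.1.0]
[16.1.0, 16.63.0, 16.80.0]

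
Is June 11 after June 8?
Yes. Day 11 comes after day 8 in June — this is a date comparison, not a decimal one (the decimal 6.11 would be smaller than 6.8).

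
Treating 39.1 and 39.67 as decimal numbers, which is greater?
39.67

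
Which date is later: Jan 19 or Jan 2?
Jan 19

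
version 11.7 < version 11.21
True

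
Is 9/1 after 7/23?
Yes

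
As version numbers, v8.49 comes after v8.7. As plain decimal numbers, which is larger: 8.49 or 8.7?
8.7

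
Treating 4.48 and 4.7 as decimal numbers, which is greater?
4.7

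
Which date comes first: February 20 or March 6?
February 20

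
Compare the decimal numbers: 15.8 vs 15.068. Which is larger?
15.8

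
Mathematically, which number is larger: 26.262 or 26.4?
26.4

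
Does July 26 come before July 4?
No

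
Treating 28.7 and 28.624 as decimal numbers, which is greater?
28.7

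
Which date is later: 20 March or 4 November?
4 November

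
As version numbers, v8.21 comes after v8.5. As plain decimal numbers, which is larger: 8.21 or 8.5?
8.5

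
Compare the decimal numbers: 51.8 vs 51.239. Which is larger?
51.8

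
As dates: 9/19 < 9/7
False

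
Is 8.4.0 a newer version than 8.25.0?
No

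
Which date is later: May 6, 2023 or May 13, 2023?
May 13, 2023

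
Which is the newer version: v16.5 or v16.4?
v16.5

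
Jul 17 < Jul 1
False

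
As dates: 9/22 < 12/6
True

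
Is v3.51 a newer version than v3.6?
Yes. Version numbers are compared segment by segment as integers, not as decimals: minor version 51 > 6, so v3.51 > v3.6 (even though the decimal 3.51 < 3.6).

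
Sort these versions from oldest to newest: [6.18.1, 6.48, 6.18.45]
[6.18.1, 6.18.45, 6.48]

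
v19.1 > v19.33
False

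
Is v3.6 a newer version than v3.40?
No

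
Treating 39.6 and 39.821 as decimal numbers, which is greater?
39.821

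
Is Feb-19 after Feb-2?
Yes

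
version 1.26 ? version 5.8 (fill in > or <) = <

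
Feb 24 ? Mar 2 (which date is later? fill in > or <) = <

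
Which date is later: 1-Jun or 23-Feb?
1-Jun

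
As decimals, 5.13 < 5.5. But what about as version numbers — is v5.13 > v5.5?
True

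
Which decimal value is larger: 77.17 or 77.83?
77.83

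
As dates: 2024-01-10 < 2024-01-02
False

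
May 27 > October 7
False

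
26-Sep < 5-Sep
False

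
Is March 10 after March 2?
Yes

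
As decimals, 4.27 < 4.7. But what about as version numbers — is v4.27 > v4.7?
True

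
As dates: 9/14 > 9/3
True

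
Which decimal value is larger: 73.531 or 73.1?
73.531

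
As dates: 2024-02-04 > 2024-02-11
False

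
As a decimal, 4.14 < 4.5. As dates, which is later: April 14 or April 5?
April 14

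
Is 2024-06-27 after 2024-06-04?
Yes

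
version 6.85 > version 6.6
True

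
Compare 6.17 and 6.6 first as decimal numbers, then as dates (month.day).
As decimals: 6.17 < 6.6. As dates: 6/17 is later than 6/6 (day 17 > day 6).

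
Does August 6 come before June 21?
No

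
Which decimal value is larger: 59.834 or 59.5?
59.834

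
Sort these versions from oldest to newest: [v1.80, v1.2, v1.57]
[v1.2, v1.57, v1.80]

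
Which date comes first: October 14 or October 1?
October 1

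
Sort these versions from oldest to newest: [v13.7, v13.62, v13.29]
[v13.7, v13.29, v13.62]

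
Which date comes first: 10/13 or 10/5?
10/5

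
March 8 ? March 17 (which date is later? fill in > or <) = <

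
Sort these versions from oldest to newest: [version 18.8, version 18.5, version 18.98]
[version 18.5, version 18.8, version 18.98]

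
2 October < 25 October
True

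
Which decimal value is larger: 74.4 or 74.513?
74.513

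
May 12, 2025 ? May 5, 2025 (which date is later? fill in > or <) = >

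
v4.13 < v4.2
False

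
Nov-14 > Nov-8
True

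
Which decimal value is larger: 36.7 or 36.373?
36.7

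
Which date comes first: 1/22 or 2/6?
1/22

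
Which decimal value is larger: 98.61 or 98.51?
98.61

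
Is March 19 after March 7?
Yes. Day 19 comes after day 7 in March — this is a date comparison, not a decimal one (the decimal 3.19 would be smaller than 3.7).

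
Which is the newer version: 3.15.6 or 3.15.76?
3.15.76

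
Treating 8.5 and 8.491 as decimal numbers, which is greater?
8.5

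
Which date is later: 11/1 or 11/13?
11/13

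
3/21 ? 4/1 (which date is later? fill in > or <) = <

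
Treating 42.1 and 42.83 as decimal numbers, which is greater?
42.83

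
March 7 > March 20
False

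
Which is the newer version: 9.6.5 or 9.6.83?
9.6.83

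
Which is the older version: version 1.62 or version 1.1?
version 1.1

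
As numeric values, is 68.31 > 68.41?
False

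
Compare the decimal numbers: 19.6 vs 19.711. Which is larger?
19.711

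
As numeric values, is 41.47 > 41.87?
False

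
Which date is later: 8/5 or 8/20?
8/20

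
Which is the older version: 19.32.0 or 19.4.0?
19.4.0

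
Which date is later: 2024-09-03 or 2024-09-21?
2024-09-21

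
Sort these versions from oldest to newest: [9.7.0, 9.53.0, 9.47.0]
[9.7.0, 9.47.0, 9.53.0]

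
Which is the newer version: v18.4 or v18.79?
v18.79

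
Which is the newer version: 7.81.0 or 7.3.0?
7.81.0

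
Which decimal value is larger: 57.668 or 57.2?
57.668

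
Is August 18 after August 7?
Yes. Day 18 comes after day 7 in August — this is a date comparison, not a decimal one (the decimal 8.18 would be smaller than 8.7).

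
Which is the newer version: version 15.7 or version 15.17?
version 15.17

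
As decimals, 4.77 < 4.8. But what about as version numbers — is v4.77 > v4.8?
True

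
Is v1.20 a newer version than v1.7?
Yes. Version numbers are compared segment by segment as integers, not as decimals: minor version 20 > 7, so v1.20 > v1.7 (even though the decimal 1.20 < 1.7).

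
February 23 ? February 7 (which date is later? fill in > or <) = >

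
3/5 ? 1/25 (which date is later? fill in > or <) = >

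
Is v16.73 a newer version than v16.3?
Yes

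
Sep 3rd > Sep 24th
False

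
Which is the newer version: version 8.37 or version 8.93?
version 8.93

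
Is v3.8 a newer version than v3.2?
Yes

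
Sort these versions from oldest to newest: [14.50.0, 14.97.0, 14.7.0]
[14.7.0, 14.50.0, 14.97.0]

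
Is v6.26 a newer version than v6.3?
Yes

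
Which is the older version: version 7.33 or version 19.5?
version 7.33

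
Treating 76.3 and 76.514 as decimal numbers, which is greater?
76.514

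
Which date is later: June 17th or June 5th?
June 17th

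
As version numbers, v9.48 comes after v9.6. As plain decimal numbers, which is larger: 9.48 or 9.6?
9.6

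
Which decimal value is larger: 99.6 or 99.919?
99.919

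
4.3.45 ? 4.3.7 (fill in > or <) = >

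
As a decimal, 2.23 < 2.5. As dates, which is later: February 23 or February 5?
February 23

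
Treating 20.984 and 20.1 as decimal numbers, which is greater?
20.984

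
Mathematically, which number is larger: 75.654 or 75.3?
75.654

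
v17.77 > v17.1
True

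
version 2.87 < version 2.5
False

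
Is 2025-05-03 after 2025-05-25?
No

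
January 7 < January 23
True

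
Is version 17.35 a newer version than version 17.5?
Yes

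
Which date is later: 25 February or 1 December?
1 December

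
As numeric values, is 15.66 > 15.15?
True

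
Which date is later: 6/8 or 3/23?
6/8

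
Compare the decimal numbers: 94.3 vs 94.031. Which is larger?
94.3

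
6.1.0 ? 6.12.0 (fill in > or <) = <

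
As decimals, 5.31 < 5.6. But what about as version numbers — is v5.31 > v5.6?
True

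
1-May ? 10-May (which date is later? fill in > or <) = <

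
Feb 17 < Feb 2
False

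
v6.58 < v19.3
True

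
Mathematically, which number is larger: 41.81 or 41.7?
41.81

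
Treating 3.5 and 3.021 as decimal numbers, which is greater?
3.5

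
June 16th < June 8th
False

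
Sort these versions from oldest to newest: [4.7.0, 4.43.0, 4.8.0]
[4.7.0, 4.8.0, 4.43.0]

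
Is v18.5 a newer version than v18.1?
Yes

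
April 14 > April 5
True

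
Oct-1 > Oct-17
False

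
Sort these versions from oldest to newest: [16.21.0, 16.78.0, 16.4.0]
[16.4.0, 16.21.0, 16.78.0]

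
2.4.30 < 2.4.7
False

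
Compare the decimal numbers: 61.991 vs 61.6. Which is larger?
61.991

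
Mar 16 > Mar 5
True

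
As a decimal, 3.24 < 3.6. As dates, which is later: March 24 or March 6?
March 24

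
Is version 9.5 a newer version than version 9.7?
No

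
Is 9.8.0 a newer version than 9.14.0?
No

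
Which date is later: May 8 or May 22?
May 22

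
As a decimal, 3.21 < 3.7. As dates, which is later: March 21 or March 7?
March 21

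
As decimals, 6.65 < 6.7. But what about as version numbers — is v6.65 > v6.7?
True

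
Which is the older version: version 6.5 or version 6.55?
version 6.5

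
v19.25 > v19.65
False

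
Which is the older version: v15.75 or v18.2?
v15.75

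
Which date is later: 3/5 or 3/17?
3/17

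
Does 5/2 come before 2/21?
No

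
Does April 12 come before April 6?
No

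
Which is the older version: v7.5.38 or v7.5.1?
v7.5.1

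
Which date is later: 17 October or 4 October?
17 October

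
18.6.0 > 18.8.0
False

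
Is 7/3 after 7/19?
No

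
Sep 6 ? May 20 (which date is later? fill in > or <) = >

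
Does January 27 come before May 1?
Yes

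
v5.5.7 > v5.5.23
False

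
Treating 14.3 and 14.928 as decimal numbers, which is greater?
14.928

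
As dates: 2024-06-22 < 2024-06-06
False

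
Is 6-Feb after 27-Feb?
No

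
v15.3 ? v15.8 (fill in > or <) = <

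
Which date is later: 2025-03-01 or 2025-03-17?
2025-03-17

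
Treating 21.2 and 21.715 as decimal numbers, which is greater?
21.715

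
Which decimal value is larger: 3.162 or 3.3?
3.3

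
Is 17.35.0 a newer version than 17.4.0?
Yes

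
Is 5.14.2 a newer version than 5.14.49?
No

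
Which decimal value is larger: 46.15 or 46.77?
46.77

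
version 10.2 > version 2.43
True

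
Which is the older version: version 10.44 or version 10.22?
version 10.22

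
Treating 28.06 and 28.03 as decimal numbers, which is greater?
28.06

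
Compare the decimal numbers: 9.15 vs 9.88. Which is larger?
9.88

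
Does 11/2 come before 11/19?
Yes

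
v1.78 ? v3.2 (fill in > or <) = <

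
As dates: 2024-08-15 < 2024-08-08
False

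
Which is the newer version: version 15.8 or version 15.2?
version 15.8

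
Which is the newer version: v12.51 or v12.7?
v12.51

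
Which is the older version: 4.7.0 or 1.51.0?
1.51.0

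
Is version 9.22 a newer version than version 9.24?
No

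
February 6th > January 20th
True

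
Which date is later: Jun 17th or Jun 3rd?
Jun 17th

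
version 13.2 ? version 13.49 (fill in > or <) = <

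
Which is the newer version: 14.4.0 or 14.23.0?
14.23.0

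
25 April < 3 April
False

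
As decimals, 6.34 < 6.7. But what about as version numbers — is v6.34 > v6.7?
True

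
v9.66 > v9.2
True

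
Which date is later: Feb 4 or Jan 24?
Feb 4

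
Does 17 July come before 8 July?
No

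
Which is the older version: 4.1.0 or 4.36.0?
4.1.0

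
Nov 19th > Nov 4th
True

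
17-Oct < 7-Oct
False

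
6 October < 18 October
True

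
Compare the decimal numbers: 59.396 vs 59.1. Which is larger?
59.396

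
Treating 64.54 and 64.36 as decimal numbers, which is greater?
64.54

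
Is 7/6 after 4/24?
Yes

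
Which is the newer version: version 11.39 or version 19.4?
version 19.4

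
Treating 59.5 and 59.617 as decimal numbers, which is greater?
59.617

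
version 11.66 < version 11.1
False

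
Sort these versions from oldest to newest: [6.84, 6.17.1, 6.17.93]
[6.17.1, 6.17.93, 6.84]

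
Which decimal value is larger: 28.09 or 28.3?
28.3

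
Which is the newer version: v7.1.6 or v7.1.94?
v7.1.94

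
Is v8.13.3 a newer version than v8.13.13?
No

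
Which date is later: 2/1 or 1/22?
2/1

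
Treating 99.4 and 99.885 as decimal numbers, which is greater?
99.885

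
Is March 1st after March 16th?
No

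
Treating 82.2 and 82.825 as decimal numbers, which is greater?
82.825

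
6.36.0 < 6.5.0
False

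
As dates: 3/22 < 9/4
True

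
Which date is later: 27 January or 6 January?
27 January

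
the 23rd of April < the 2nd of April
False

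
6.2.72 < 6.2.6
False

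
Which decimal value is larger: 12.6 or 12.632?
12.632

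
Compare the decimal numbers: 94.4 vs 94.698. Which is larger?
94.698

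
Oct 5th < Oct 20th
True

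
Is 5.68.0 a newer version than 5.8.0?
Yes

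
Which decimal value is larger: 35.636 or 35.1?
35.636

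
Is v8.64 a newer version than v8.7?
Yes. Version numbers are compared segment by segment as integers, not as decimals: minor version 64 > 7, so v8.64 > v8.7 (even though the decimal 8.64 < 8.7).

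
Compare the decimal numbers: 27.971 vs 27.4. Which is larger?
27.971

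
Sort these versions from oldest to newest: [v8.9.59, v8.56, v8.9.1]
[v8.9.1, v8.9.59, v8.56]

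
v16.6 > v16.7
False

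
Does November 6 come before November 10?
Yes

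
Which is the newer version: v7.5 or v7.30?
v7.30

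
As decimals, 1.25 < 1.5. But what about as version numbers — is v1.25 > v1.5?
True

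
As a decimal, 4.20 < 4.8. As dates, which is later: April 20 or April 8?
April 20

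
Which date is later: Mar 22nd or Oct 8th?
Oct 8th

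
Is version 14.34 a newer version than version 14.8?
Yes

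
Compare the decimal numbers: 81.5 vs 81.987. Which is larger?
81.987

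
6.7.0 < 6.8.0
True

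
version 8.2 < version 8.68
True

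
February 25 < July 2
True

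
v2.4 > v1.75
True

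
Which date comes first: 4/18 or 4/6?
4/6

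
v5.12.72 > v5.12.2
True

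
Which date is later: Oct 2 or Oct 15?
Oct 15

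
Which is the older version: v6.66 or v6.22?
v6.22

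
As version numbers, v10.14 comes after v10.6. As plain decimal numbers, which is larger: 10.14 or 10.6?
10.6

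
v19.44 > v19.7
True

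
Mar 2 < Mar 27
True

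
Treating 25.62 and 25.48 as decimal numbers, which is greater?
25.62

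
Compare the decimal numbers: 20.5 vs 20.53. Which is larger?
20.53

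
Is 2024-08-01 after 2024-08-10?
No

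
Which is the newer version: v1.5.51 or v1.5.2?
v1.5.51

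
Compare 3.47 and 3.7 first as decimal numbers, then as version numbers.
As decimals: 3.47 < 3.7. As versions: v3.47 > v3.7 (minor version 47 > 7).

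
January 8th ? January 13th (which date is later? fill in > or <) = <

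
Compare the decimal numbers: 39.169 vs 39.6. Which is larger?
39.6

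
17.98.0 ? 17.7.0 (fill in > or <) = >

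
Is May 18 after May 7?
Yes. Day 18 comes after day 7 in May — this is a date comparison, not a decimal one (the decimal 5.18 would be smaller than 5.7).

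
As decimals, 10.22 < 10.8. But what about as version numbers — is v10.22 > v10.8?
True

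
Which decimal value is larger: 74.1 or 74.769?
74.769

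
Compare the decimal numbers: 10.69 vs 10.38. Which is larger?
10.69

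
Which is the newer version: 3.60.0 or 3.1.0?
3.60.0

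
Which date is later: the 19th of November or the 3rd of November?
the 19th of November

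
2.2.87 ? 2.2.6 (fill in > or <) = >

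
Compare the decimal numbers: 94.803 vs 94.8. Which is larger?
94.803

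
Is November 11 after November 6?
Yes. Day 11 comes after day 6 in November — this is a date comparison, not a decimal one (the decimal 11.11 would be smaller than 11.6).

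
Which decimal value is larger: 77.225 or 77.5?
77.5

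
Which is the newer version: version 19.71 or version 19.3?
version 19.71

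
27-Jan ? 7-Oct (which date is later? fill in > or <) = <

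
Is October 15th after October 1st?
Yes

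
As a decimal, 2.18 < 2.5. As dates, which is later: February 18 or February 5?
February 18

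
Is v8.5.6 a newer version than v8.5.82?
No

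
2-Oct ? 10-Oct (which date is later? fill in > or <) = <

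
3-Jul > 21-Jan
True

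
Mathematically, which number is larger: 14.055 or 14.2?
14.2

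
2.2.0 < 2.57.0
True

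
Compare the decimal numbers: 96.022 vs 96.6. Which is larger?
96.6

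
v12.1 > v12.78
False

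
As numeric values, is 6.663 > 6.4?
True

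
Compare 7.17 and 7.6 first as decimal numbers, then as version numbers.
As decimals: 7.17 < 7.6. As versions: v7.17 > v7.6 (minor version 17 > 6).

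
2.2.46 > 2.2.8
True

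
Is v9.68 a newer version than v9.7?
Yes. Version numbers are compared segment by segment as integers, not as decimals: minor version 68 > 7, so v9.68 > v9.7 (even though the decimal 9.68 < 9.7).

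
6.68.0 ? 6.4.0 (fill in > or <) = >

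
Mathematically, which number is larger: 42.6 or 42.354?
42.6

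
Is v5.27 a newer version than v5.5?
Yes. Version numbers are compared segment by segment as integers, not as decimals: minor version 27 > 5, so v5.27 > v5.5 (even though the decimal 5.27 < 5.5).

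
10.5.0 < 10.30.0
True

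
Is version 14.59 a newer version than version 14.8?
Yes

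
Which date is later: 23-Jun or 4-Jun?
23-Jun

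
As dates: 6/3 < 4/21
False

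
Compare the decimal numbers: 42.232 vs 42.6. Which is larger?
42.6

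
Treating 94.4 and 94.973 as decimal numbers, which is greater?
94.973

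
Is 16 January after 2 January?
Yes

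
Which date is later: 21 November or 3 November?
21 November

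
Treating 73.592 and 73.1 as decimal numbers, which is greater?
73.592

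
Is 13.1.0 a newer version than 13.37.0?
No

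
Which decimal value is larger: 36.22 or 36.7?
36.7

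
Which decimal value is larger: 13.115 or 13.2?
13.2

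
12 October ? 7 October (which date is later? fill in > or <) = >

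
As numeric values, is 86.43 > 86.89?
False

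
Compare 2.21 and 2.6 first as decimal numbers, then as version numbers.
As decimals: 2.21 < 2.6. As versions: v2.21 > v2.6 (minor version 21 > 6).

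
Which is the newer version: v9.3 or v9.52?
v9.52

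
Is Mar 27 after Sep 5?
No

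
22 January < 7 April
True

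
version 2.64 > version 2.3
True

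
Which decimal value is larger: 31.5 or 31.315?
31.5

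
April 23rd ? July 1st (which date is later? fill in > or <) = <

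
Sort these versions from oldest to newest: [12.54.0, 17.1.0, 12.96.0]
[12.54.0, 12.96.0, 17.1.0]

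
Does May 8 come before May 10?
Yes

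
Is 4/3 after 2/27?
Yes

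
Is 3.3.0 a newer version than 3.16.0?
No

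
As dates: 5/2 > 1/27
True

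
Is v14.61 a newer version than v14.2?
Yes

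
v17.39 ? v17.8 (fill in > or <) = >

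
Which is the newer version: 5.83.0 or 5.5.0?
5.83.0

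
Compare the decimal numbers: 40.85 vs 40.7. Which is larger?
40.85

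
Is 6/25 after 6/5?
Yes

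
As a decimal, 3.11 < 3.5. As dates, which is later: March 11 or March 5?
March 11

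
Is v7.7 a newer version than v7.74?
No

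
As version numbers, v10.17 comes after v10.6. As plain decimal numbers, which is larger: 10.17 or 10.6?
10.6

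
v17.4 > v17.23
False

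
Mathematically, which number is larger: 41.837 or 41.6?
41.837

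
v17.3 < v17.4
True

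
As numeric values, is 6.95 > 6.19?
True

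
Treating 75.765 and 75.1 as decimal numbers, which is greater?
75.765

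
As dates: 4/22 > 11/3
False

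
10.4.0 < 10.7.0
True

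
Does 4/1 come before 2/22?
No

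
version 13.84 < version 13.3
False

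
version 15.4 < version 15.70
True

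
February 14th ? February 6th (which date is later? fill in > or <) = >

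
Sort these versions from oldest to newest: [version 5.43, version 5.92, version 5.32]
[version 5.32, version 5.43, version 5.92]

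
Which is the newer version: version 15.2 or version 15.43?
version 15.43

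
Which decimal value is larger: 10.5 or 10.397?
10.5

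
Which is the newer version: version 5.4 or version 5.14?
version 5.14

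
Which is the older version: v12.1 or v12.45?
v12.1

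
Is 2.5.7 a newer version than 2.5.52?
No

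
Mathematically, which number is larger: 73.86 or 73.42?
73.86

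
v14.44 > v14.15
True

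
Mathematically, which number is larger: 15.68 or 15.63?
15.68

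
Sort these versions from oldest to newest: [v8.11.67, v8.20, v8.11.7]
[v8.11.7, v8.11.67, v8.20]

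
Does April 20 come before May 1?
Yes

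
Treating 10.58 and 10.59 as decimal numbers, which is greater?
10.59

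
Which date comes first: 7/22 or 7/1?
7/1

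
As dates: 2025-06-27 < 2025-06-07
False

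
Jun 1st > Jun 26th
False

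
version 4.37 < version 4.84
True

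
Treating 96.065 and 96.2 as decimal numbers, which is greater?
96.2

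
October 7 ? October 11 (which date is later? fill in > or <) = <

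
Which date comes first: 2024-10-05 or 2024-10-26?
2024-10-05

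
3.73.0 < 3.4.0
False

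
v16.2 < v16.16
True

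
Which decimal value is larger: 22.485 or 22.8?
22.8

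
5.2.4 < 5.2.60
True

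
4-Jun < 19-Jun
True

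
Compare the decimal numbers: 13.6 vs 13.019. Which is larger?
13.6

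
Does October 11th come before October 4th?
No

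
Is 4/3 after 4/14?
No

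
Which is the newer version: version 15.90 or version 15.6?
version 15.90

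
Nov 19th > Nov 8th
True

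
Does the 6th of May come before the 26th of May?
Yes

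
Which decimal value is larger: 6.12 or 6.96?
6.96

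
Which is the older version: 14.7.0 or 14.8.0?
14.7.0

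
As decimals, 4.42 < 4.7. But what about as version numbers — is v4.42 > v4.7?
True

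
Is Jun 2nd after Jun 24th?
No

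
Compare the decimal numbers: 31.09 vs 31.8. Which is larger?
31.8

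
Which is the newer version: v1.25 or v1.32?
v1.32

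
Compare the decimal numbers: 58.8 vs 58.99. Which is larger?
58.99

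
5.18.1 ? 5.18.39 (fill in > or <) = <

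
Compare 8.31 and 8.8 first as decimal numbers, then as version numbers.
As decimals: 8.31 < 8.8. As versions: v8.31 > v8.8 (minor version 31 > 8).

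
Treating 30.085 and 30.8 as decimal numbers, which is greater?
30.8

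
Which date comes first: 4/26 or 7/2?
4/26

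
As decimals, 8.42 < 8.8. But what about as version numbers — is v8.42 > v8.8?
True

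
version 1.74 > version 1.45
True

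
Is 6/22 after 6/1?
Yes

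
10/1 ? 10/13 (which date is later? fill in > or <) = <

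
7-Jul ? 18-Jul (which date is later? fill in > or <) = <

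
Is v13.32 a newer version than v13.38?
No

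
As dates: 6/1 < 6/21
True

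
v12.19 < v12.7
False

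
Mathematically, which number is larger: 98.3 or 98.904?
98.904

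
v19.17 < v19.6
False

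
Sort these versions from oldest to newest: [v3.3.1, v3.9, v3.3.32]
[v3.3.1, v3.3.32, v3.9]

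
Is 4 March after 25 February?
Yes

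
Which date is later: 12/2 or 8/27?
12/2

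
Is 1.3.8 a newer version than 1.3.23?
No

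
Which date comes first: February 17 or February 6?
February 6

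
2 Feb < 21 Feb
True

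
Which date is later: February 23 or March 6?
March 6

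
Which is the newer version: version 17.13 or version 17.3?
version 17.13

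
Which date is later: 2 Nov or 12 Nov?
12 Nov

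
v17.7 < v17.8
True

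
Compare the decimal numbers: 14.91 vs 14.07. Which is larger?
14.91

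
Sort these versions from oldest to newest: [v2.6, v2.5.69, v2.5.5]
[v2.5.5, v2.5.69, v2.6]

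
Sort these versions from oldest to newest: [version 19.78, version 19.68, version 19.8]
[version 19.8, version 19.68, version 19.78]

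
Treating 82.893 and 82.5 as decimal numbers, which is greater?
82.893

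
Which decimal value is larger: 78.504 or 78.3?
78.504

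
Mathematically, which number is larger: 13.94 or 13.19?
13.94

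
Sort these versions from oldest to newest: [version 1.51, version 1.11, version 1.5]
[version 1.5, version 1.11, version 1.51]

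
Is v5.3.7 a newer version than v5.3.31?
No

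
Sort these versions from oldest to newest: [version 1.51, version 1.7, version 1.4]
[version 1.4, version 1.7, version 1.51]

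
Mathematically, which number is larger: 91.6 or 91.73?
91.73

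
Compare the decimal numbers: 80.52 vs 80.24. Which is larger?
80.52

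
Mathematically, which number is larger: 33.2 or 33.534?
33.534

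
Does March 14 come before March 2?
No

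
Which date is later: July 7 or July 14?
July 14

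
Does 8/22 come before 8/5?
No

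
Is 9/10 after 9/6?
Yes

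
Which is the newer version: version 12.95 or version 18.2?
version 18.2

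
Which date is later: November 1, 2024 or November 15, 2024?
November 15, 2024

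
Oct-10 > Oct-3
True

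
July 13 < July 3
False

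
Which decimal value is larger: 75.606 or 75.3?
75.606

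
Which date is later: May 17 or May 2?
May 17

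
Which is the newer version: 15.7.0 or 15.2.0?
15.7.0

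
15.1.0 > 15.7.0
False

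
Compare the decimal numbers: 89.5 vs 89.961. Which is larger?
89.961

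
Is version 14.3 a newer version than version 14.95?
No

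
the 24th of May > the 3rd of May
True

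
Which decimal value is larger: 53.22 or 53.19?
53.22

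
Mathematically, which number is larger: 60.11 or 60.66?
60.66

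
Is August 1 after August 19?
No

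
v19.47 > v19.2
True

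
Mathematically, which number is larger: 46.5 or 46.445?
46.5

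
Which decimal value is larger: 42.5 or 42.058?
42.5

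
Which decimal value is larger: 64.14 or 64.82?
64.82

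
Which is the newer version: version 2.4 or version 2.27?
version 2.27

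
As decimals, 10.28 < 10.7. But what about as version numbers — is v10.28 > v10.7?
True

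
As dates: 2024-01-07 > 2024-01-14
False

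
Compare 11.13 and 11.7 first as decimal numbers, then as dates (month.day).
As decimals: 11.13 < 11.7. As dates: 11/13 is later than 11/7 (day 13 > day 7).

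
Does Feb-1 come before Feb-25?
Yes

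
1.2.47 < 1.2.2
False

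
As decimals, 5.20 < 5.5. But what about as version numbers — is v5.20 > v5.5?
True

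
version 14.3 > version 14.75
False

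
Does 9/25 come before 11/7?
Yes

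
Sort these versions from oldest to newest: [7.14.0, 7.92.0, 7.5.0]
[7.5.0, 7.14.0, 7.92.0]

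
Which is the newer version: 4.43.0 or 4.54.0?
4.54.0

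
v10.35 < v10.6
False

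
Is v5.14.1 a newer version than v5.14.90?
No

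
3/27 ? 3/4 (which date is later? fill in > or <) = >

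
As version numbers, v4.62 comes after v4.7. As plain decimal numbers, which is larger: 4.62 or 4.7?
4.7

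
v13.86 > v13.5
True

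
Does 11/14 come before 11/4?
No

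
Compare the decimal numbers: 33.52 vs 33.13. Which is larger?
33.52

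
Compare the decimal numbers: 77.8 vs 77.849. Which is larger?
77.849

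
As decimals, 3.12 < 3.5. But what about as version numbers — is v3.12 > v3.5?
True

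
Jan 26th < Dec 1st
True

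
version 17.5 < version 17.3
False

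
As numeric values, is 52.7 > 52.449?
True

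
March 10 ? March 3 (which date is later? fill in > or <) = >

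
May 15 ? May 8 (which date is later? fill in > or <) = >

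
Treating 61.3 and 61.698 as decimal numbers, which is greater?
61.698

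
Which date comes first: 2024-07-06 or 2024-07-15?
2024-07-06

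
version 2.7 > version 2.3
True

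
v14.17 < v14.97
True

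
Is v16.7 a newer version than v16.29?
No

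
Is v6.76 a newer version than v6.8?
Yes. Version numbers are compared segment by segment as integers, not as decimals: minor version 76 > 8, so v6.76 > v6.8 (even though the decimal 6.76 < 6.8).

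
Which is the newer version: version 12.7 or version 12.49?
version 12.49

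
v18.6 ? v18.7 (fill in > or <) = <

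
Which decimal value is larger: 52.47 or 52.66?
52.66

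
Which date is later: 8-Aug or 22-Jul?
8-Aug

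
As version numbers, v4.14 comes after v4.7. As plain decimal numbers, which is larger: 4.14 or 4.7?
4.7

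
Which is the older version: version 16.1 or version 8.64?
version 8.64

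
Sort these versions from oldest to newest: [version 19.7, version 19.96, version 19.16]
[version 19.7, version 19.16, version 19.96]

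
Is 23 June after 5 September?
No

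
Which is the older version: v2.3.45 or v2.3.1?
v2.3.1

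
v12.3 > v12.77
False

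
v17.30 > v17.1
True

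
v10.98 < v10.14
False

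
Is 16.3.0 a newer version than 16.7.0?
No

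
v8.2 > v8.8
False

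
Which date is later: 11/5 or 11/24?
11/24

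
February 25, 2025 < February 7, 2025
False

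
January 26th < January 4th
False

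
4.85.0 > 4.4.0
True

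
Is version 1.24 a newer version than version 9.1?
No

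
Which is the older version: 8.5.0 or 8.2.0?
8.2.0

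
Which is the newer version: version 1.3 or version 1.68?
version 1.68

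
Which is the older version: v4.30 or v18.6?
v4.30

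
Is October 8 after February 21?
Yes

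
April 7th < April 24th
True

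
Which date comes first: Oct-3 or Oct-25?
Oct-3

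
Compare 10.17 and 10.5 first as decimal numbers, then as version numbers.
As decimals: 10.17 < 10.5. As versions: v10.17 > v10.5 (minor version 17 > 5).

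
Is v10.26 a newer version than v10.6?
Yes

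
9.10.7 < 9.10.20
True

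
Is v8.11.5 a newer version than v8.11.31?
No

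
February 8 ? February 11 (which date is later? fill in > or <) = <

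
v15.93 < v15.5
False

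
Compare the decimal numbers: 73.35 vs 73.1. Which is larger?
73.35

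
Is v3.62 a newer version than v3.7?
Yes. Version numbers are compared segment by segment as integers, not as decimals: minor version 62 > 7, so v3.62 > v3.7 (even though the decimal 3.62 < 3.7).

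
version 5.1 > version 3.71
True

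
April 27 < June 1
True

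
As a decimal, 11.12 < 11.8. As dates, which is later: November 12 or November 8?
November 12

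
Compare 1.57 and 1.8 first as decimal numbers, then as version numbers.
As decimals: 1.57 < 1.8. As versions: v1.57 > v1.8 (minor version 57 > 8).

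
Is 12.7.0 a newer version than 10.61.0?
Yes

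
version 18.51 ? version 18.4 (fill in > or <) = >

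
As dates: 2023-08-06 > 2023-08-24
False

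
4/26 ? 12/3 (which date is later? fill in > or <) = <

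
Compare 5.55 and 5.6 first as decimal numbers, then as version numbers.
As decimals: 5.55 < 5.6. As versions: v5.55 > v5.6 (minor version 55 > 6).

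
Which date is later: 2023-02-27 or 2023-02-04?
2023-02-27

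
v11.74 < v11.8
False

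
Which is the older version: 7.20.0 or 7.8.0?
7.8.0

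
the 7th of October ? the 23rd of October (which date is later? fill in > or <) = <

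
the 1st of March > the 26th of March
False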